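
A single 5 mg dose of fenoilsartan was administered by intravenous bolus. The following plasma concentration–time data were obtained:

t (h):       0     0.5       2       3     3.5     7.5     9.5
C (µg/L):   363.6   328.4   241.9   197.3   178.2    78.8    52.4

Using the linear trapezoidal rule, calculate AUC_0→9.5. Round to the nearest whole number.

AUC = 1559 µg/L·h

Trapezoidal AUC_0→9.5:
  [0→0.5]: (363.6+328.4)/2 × 0.5 = 173.0
  [0.5→2]: (328.4+241.9)/2 × 1.5 = 427.725
  [2→3]: (241.9+197.3)/2 × 1 = 219.6
  [3→3.5]: (197.3+178.2)/2 × 0.5 = 93.875
  [3.5→7.5]: (178.2+78.8)/2 × 4 = 514.0
  [7.5→9.5]: (78.8+52.4)/2 × 2 = 131.2
  Sum = 1559.4 µg/L·h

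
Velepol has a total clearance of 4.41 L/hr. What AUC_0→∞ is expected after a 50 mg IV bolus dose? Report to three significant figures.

AUC_0→∞ = Dose_iv / CL
        = 50 / 4.41 = 11.3379 mg/L·hr

AUC = 11.3 mg/L·hr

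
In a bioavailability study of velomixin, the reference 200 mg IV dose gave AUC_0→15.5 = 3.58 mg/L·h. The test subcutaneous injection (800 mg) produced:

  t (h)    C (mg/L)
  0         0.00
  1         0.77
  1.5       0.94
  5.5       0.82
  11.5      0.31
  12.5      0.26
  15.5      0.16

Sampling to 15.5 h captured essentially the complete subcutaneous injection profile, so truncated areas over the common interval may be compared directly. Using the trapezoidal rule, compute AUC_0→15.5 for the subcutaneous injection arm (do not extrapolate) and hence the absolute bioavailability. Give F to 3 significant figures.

Trapezoidal AUC_0→15.5 (subcutaneous injection):
  [0→1]: (0.00+0.77)/2 × 1 = 0.385
  [1→1.5]: (0.77+0.94)/2 × 0.5 = 0.4275
  [1.5→5.5]: (0.94+0.82)/2 × 4 = 3.52
  [5.5→11.5]: (0.82+0.31)/2 × 6 = 3.39
  [11.5→12.5]: (0.31+0.26)/2 × 1 = 0.285
  [12.5→15.5]: (0.26+0.16)/2 × 3 = 0.63
  Sum = 8.6375 mg/L·h
F = (AUC_ev/D_ev)/(AUC_iv/D_iv) = (8.6375/800)/(3.58/200) = 0.010796875/0.0179 = 0.6032

F = 0.603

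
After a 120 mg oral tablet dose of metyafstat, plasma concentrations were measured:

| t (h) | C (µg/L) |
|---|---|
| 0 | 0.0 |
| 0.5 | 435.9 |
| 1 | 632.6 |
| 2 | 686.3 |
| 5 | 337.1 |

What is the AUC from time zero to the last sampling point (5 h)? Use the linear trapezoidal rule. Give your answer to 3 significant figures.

AUC = 2570 µg/L·h

Trapezoidal AUC_0→5:
  [0→0.5]: (0.0+435.9)/2 × 0.5 = 108.975
  [0.5→1]: (435.9+632.6)/2 × 0.5 = 267.125
  [1→2]: (632.6+686.3)/2 × 1 = 659.45
  [2→5]: (686.3+337.1)/2 × 3 = 1535.1
  Sum = 2570.65 µg/L·h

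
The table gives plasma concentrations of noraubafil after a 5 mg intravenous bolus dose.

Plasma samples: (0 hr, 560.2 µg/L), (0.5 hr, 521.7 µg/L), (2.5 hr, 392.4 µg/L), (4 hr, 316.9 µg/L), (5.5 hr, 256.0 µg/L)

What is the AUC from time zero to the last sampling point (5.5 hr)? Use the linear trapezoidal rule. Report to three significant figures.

AUC = 2150 µg/L·hr

Trapezoidal AUC_0→5.5:
  [0→0.5]: (560.2+521.7)/2 × 0.5 = 270.475
  [0.5→2.5]: (521.7+392.4)/2 × 2 = 914.1
  [2.5→4]: (392.4+316.9)/2 × 1.5 = 531.975
  [4→5.5]: (316.9+256.0)/2 × 1.5 = 429.675
  Sum = 2146.225 µg/L·hr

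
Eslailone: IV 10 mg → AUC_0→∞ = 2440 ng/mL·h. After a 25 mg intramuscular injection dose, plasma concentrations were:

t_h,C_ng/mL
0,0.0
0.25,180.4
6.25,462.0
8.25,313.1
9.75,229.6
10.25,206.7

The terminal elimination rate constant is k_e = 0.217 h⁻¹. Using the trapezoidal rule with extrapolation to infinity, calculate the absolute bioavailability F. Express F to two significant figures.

F = 0.69

Trapezoidal AUC_0→10.25 (intramuscular injection):
  [0→0.25]: (0.0+180.4)/2 × 0.25 = 22.55
  [0.25→6.25]: (180.4+462.0)/2 × 6 = 1927.2
  [6.25→8.25]: (462.0+313.1)/2 × 2 = 775.1
  [8.25→9.75]: (313.1+229.6)/2 × 1.5 = 407.025
  [9.75→10.25]: (229.6+206.7)/2 × 0.5 = 109.075
  Sum = 3240.95 ng/mL·h
Tail: C_last/k_e = 206.7/0.217 = 952.535
AUC_0→∞ (intramuscular injection) = 3240.95 + 952.535 = 4193.485 ng/mL·h
F = (AUC_ev/D_ev)/(AUC_iv/D_iv) = (4193.485/25)/(2440/10) = 167.7394/244 = 0.6875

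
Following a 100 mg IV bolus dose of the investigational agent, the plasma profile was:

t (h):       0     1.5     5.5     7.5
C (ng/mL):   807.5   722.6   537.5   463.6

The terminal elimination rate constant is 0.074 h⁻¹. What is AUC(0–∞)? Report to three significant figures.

AUC = 10900 ng/mL·h

Trapezoidal AUC_0→7.5:
  [0→1.5]: (807.5+722.6)/2 × 1.5 = 1147.575
  [1.5→5.5]: (722.6+537.5)/2 × 4 = 2520.2
  [5.5→7.5]: (537.5+463.6)/2 × 2 = 1001.1
  Sum = 4668.875 ng/mL·h
Extrapolated tail: C_last / k_e = 463.6 / 0.074 = 6264.865
AUC_0→∞ = 4668.875 + 6264.865 = 10933.74 ng/mL·h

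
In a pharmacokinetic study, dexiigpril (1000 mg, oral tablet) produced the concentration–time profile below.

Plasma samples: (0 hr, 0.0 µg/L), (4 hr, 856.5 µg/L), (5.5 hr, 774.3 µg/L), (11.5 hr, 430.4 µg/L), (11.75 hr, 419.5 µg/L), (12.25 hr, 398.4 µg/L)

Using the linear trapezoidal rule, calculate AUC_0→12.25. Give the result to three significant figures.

Trapezoidal AUC_0→12.25:
  [0→4]: (0.0+856.5)/2 × 4 = 1713.0
  [4→5.5]: (856.5+774.3)/2 × 1.5 = 1223.1
  [5.5→11.5]: (774.3+430.4)/2 × 6 = 3614.1
  [11.5→11.75]: (430.4+419.5)/2 × 0.25 = 106.2375
  [11.75→12.25]: (419.5+398.4)/2 × 0.5 = 204.475
  Sum = 6860.9125 µg/L·hr

AUC = 6860 µg/L·hr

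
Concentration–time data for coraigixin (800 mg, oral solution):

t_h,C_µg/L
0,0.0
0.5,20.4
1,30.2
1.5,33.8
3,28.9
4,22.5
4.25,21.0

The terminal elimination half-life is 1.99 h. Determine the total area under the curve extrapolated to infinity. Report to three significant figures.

AUC = 172 µg/L·h

Trapezoidal AUC_0→4.25:
  [0→0.5]: (0.0+20.4)/2 × 0.5 = 5.1
  [0.5→1]: (20.4+30.2)/2 × 0.5 = 12.65
  [1→1.5]: (30.2+33.8)/2 × 0.5 = 16.0
  [1.5→3]: (33.8+28.9)/2 × 1.5 = 47.025
  [3→4]: (28.9+22.5)/2 × 1 = 25.7
  [4→4.25]: (22.5+21.0)/2 × 0.25 = 5.4375
  Sum = 111.9125 µg/L·h
k_e = ln2 / t½ = 0.693147 / 1.99 = 0.3483 h^-1
Extrapolated tail: C_last / k_e = 21.0 / 0.3483 = 60.293
AUC_0→∞ = 111.9125 + 60.293 = 172.2055 µg/L·h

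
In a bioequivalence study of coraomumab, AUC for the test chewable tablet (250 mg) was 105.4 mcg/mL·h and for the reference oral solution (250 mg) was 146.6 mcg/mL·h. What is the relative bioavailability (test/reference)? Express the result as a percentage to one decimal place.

F_rel = (AUC_test/D_test) / (AUC_ref/D_ref)
      = (105.4/250) / (146.6/250)
      = 0.4216 / 0.5864 = 0.7190 = 71.90%

F_rel = 71.9%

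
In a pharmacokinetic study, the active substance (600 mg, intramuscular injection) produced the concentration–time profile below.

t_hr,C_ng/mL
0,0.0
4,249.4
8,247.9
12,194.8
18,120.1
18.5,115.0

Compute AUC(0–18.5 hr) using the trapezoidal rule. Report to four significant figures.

AUC = 3382 ng/mL·hr

Trapezoidal AUC_0→18.5:
  [0→4]: (0.0+249.4)/2 × 4 = 498.8
  [4→8]: (249.4+247.9)/2 × 4 = 994.6
  [8→12]: (247.9+194.8)/2 × 4 = 885.4
  [12→18]: (194.8+120.1)/2 × 6 = 944.7
  [18→18.5]: (120.1+115.0)/2 × 0.5 = 58.775
  Sum = 3382.275 ng/mL·hr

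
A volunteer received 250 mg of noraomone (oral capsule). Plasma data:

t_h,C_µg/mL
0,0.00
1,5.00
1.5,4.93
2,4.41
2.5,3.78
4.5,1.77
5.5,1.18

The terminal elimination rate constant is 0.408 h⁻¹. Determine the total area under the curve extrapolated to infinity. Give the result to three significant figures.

Trapezoidal AUC_0→5.5:
  [0→1]: (0.00+5.00)/2 × 1 = 2.5
  [1→1.5]: (5.00+4.93)/2 × 0.5 = 2.4825
  [1.5→2]: (4.93+4.41)/2 × 0.5 = 2.335
  [2→2.5]: (4.41+3.78)/2 × 0.5 = 2.0475
  [2.5→4.5]: (3.78+1.77)/2 × 2 = 5.55
  [4.5→5.5]: (1.77+1.18)/2 × 1 = 1.475
  Sum = 16.39 µg/mL·h
Extrapolated tail: C_last / k_e = 1.18 / 0.408 = 2.892
AUC_0→∞ = 16.39 + 2.892 = 19.282 µg/mL·h

AUC = 19.3 µg/mL·h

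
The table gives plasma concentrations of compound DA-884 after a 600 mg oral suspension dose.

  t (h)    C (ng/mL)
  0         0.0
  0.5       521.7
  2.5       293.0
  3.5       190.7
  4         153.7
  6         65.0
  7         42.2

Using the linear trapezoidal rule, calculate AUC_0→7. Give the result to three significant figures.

Trapezoidal AUC_0→7:
  [0→0.5]: (0.0+521.7)/2 × 0.5 = 130.425
  [0.5→2.5]: (521.7+293.0)/2 × 2 = 814.7
  [2.5→3.5]: (293.0+190.7)/2 × 1 = 241.85
  [3.5→4]: (190.7+153.7)/2 × 0.5 = 86.1
  [4→6]: (153.7+65.0)/2 × 2 = 218.7
  [6→7]: (65.0+42.2)/2 × 1 = 53.6
  Sum = 1545.375 ng/mL·h

AUC = 1550 ng/mL·h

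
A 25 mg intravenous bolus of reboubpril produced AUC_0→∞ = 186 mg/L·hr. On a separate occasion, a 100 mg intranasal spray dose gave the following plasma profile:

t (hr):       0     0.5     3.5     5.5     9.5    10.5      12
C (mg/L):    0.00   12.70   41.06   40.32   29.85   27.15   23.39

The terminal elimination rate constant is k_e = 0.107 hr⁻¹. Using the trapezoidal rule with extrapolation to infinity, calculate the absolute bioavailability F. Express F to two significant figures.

F = 0.79

Trapezoidal AUC_0→12 (intranasal spray):
  [0→0.5]: (0.00+12.70)/2 × 0.5 = 3.175
  [0.5→3.5]: (12.70+41.06)/2 × 3 = 80.64
  [3.5→5.5]: (41.06+40.32)/2 × 2 = 81.38
  [5.5→9.5]: (40.32+29.85)/2 × 4 = 140.34
  [9.5→10.5]: (29.85+27.15)/2 × 1 = 28.5
  [10.5→12]: (27.15+23.39)/2 × 1.5 = 37.905
  Sum = 371.94 mg/L·hr
Tail: C_last/k_e = 23.39/0.107 = 218.598
AUC_0→∞ (intranasal spray) = 371.94 + 218.598 = 590.538 mg/L·hr
F = (AUC_ev/D_ev)/(AUC_iv/D_iv) = (590.538/100)/(186/25) = 5.90538/7.44 = 0.7937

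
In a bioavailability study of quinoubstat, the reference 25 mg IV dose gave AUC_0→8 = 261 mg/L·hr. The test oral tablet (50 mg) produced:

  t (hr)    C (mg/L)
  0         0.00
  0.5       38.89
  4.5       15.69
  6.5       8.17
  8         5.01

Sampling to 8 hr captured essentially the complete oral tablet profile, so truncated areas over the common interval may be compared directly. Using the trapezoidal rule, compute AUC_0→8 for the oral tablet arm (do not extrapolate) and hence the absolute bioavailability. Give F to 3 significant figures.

F = 0.292

Trapezoidal AUC_0→8 (oral tablet):
  [0→0.5]: (0.00+38.89)/2 × 0.5 = 9.7225
  [0.5→4.5]: (38.89+15.69)/2 × 4 = 109.16
  [4.5→6.5]: (15.69+8.17)/2 × 2 = 23.86
  [6.5→8]: (8.17+5.01)/2 × 1.5 = 9.885
  Sum = 152.6275 mg/L·hr
F = (AUC_ev/D_ev)/(AUC_iv/D_iv) = (152.6275/50)/(261/25) = 3.05255/10.44 = 0.2924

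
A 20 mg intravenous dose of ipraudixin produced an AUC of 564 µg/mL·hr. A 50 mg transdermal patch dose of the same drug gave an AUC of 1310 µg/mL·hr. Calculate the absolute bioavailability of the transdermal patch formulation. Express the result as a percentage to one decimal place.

F = 92.9%

F = (AUC_ev / D_ev) / (AUC_iv / D_iv)
  = (1310/50) / (564/20)
  = 26.2 / 28.2 = 0.9291
  = 92.91%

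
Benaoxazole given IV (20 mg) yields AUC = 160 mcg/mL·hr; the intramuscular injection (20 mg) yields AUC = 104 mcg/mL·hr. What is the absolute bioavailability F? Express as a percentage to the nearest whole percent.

F = 65%

F = (AUC_ev / D_ev) / (AUC_iv / D_iv)
  = (104/20) / (160/20)
  = 5.2 / 8 = 0.6500
  = 65.00%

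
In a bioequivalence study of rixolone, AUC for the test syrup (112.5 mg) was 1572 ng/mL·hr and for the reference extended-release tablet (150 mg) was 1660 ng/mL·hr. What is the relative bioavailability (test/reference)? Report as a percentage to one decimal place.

F_rel = (AUC_test/D_test) / (AUC_ref/D_ref)
      = (1572/112.5) / (1660/150)
      = 13.9733 / 11.0667 = 1.2626 = 126.26%

F_rel = 126.3%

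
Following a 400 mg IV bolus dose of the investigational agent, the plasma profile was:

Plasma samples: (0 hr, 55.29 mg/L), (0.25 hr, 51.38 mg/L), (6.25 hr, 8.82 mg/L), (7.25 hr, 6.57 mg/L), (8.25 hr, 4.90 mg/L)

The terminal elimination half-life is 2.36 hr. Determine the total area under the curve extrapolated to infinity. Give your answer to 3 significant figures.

Trapezoidal AUC_0→8.25:
  [0→0.25]: (55.29+51.38)/2 × 0.25 = 13.33375
  [0.25→6.25]: (51.38+8.82)/2 × 6 = 180.6
  [6.25→7.25]: (8.82+6.57)/2 × 1 = 7.695
  [7.25→8.25]: (6.57+4.90)/2 × 1 = 5.735
  Sum = 207.36375 mg/L·hr
k_e = ln2 / t½ = 0.693147 / 2.36 = 0.2937 hr^-1
Extrapolated tail: C_last / k_e = 4.90 / 0.2937 = 16.684
AUC_0→∞ = 207.36375 + 16.684 = 224.04775 mg/L·hr

AUC = 224 mg/L·hr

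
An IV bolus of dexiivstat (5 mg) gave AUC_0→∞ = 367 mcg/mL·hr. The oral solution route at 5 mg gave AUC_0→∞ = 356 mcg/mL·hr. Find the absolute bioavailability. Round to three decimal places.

F = (AUC_ev / D_ev) / (AUC_iv / D_iv)
  = (356/5) / (367/5)
  = 71.2 / 73.4 = 0.9700

F = 0.970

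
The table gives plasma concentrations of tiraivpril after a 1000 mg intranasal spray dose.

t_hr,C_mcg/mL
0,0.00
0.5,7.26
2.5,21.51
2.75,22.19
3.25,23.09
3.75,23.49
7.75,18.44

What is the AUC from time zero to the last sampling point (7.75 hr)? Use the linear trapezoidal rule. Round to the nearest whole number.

Trapezoidal AUC_0→7.75:
  [0→0.5]: (0.00+7.26)/2 × 0.5 = 1.815
  [0.5→2.5]: (7.26+21.51)/2 × 2 = 28.77
  [2.5→2.75]: (21.51+22.19)/2 × 0.25 = 5.4625
  [2.75→3.25]: (22.19+23.09)/2 × 0.5 = 11.32
  [3.25→3.75]: (23.09+23.49)/2 × 0.5 = 11.645
  [3.75→7.75]: (23.49+18.44)/2 × 4 = 83.86
  Sum = 142.8725 mcg/mL·hr

AUC = 143 mcg/mL·hr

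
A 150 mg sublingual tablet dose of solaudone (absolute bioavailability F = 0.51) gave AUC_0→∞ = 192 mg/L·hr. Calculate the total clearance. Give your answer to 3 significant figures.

CL = 0.398 L/hr

CL = F × Dose / AUC_0→∞
   = 0.51 × 150 / 192 = 0.3984375 L/hr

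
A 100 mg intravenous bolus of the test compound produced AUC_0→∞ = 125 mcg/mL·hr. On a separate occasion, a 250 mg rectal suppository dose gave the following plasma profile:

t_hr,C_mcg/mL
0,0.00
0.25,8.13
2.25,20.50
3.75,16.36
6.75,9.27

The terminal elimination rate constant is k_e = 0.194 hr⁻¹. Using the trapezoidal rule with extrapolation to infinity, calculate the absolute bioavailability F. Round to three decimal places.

Trapezoidal AUC_0→6.75 (rectal suppository):
  [0→0.25]: (0.00+8.13)/2 × 0.25 = 1.01625
  [0.25→2.25]: (8.13+20.50)/2 × 2 = 28.63
  [2.25→3.75]: (20.50+16.36)/2 × 1.5 = 27.645
  [3.75→6.75]: (16.36+9.27)/2 × 3 = 38.445
  Sum = 95.73625 mcg/mL·hr
Tail: C_last/k_e = 9.27/0.194 = 47.784
AUC_0→∞ (rectal suppository) = 95.73625 + 47.784 = 143.52025 mcg/mL·hr
F = (AUC_ev/D_ev)/(AUC_iv/D_iv) = (143.52025/250)/(125/100) = 0.574081/1.25 = 0.4593

F = 0.459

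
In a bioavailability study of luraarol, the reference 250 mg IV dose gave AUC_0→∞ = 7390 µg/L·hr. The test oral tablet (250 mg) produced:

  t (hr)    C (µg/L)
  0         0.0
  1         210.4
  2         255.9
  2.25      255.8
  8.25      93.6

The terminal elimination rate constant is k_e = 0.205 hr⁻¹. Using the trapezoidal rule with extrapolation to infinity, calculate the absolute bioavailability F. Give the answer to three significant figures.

F = 0.258

Trapezoidal AUC_0→8.25 (oral tablet):
  [0→1]: (0.0+210.4)/2 × 1 = 105.2
  [1→2]: (210.4+255.9)/2 × 1 = 233.15
  [2→2.25]: (255.9+255.8)/2 × 0.25 = 63.9625
  [2.25→8.25]: (255.8+93.6)/2 × 6 = 1048.2
  Sum = 1450.5125 µg/L·hr
Tail: C_last/k_e = 93.6/0.205 = 456.585
AUC_0→∞ (oral tablet) = 1450.5125 + 456.585 = 1907.0975 µg/L·hr
F = (AUC_ev/D_ev)/(AUC_iv/D_iv) = (1907.0975/250)/(7390/250) = 7.62839/29.56 = 0.2581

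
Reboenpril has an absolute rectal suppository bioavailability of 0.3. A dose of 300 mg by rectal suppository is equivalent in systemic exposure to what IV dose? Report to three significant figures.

D_iv = 90.0 mg

Systemic exposure from an extravascular dose = F × D_ev, so the equivalent IV dose is F × D_ev.
D_iv = F × D_ev = 0.3 × 300 = 90 mg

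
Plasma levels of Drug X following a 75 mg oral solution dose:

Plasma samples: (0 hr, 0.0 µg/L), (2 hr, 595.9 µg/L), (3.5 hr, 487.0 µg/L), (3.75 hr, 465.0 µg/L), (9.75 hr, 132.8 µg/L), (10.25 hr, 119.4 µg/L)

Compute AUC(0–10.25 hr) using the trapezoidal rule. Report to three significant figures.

AUC = 3380 µg/L·hr

Trapezoidal AUC_0→10.25:
  [0→2]: (0.0+595.9)/2 × 2 = 595.9
  [2→3.5]: (595.9+487.0)/2 × 1.5 = 812.175
  [3.5→3.75]: (487.0+465.0)/2 × 0.25 = 119.0
  [3.75→9.75]: (465.0+132.8)/2 × 6 = 1793.4
  [9.75→10.25]: (132.8+119.4)/2 × 0.5 = 63.05
  Sum = 3383.525 µg/L·hr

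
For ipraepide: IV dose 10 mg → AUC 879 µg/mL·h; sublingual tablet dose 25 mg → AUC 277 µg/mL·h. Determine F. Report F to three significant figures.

F = 0.126

F = (AUC_ev / D_ev) / (AUC_iv / D_iv)
  = (277/25) / (879/10)
  = 11.08 / 87.9 = 0.1261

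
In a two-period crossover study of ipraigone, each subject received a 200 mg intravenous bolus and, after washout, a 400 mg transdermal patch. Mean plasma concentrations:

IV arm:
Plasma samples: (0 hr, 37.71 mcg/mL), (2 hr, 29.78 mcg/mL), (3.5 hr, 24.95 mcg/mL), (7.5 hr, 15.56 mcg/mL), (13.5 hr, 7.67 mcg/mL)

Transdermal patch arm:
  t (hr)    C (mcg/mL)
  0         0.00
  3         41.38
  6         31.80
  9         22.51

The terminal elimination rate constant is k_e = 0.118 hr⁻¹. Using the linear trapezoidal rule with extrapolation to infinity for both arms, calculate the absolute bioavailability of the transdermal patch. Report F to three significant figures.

F = 0.685

Trapezoidal AUC_0→13.5 (IV):
  [0→2]: (37.71+29.78)/2 × 2 = 67.49
  [2→3.5]: (29.78+24.95)/2 × 1.5 = 41.0475
  [3.5→7.5]: (24.95+15.56)/2 × 4 = 81.02
  [7.5→13.5]: (15.56+7.67)/2 × 6 = 69.69
  Sum = 259.2475 mcg/mL·hr
IV tail: 7.67/0.118 = 65.000; AUC_iv,0→∞ = 259.2475 + 65.000 = 324.2475 mcg/mL·hr
Trapezoidal AUC_0→9 (transdermal patch):
  [0→3]: (0.00+41.38)/2 × 3 = 62.07
  [3→6]: (41.38+31.80)/2 × 3 = 109.77
  [6→9]: (31.80+22.51)/2 × 3 = 81.465
  Sum = 253.305 mcg/mL·hr
transdermal patch tail: 22.51/0.118 = 190.763; AUC_ev,0→∞ = 253.305 + 190.763 = 444.068 mcg/mL·hr
F = (AUC_ev/D_ev)/(AUC_iv/D_iv) = (444.068/400)/(324.2475/200) = 1.11017/1.6212375 = 0.6848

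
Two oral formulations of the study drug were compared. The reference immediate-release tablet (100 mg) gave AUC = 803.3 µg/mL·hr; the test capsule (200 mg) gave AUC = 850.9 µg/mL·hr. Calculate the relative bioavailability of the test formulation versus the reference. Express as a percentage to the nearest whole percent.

F_rel = 53%

F_rel = (AUC_test/D_test) / (AUC_ref/D_ref)
      = (850.9/200) / (803.3/100)
      = 4.2545 / 8.033 = 0.5296 = 52.96%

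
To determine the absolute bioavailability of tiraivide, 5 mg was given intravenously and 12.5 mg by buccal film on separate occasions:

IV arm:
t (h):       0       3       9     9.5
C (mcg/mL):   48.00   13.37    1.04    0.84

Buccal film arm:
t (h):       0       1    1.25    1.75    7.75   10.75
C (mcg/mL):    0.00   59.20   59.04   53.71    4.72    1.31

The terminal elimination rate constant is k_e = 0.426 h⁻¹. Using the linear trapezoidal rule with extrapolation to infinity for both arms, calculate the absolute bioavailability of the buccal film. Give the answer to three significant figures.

F = 0.755

Trapezoidal AUC_0→9.5 (IV):
  [0→3]: (48.00+13.37)/2 × 3 = 92.055
  [3→9]: (13.37+1.04)/2 × 6 = 43.23
  [9→9.5]: (1.04+0.84)/2 × 0.5 = 0.47
  Sum = 135.755 mcg/mL·h
IV tail: 0.84/0.426 = 1.972; AUC_iv,0→∞ = 135.755 + 1.972 = 137.727 mcg/mL·h
Trapezoidal AUC_0→10.75 (buccal film):
  [0→1]: (0.00+59.20)/2 × 1 = 29.6
  [1→1.25]: (59.20+59.04)/2 × 0.25 = 14.78
  [1.25→1.75]: (59.04+53.71)/2 × 0.5 = 28.1875
  [1.75→7.75]: (53.71+4.72)/2 × 6 = 175.29
  [7.75→10.75]: (4.72+1.31)/2 × 3 = 9.045
  Sum = 256.9025 mcg/mL·h
buccal film tail: 1.31/0.426 = 3.075; AUC_ev,0→∞ = 256.9025 + 3.075 = 259.9775 mcg/mL·h
F = (AUC_ev/D_ev)/(AUC_iv/D_iv) = (259.9775/12.5)/(137.727/5) = 20.7982/27.5454 = 0.7551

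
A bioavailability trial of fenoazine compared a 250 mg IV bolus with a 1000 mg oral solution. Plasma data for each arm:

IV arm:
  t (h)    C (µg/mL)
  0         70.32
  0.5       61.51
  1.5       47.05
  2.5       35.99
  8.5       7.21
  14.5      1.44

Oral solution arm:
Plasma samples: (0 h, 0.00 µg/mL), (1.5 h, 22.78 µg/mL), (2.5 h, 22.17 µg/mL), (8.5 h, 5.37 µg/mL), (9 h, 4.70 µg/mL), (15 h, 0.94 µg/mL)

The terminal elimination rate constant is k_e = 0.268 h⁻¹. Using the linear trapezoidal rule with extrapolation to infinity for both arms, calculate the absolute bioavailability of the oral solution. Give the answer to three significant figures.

Trapezoidal AUC_0→14.5 (IV):
  [0→0.5]: (70.32+61.51)/2 × 0.5 = 32.9575
  [0.5→1.5]: (61.51+47.05)/2 × 1 = 54.28
  [1.5→2.5]: (47.05+35.99)/2 × 1 = 41.52
  [2.5→8.5]: (35.99+7.21)/2 × 6 = 129.6
  [8.5→14.5]: (7.21+1.44)/2 × 6 = 25.95
  Sum = 284.3075 µg/mL·h
IV tail: 1.44/0.268 = 5.373; AUC_iv,0→∞ = 284.3075 + 5.373 = 289.6805 µg/mL·h
Trapezoidal AUC_0→15 (oral solution):
  [0→1.5]: (0.00+22.78)/2 × 1.5 = 17.085
  [1.5→2.5]: (22.78+22.17)/2 × 1 = 22.475
  [2.5→8.5]: (22.17+5.37)/2 × 6 = 82.62
  [8.5→9]: (5.37+4.70)/2 × 0.5 = 2.5175
  [9→15]: (4.70+0.94)/2 × 6 = 16.92
  Sum = 141.6175 µg/mL·h
oral solution tail: 0.94/0.268 = 3.507; AUC_ev,0→∞ = 141.6175 + 3.507 = 145.1245 µg/mL·h
F = (AUC_ev/D_ev)/(AUC_iv/D_iv) = (145.1245/1000)/(289.6805/250) = 0.1451245/1.158722 = 0.1252

F = 0.125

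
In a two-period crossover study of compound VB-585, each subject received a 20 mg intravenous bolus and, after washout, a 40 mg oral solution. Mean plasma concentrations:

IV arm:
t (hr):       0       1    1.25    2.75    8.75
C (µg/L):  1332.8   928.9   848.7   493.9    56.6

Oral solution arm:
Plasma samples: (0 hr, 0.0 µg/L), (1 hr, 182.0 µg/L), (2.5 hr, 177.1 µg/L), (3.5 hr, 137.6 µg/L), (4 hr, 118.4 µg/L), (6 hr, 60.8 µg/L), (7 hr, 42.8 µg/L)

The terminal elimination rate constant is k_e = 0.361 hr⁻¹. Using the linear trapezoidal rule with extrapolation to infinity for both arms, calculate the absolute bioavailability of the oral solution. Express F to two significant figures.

Trapezoidal AUC_0→8.75 (IV):
  [0→1]: (1332.8+928.9)/2 × 1 = 1130.85
  [1→1.25]: (928.9+848.7)/2 × 0.25 = 222.2
  [1.25→2.75]: (848.7+493.9)/2 × 1.5 = 1006.95
  [2.75→8.75]: (493.9+56.6)/2 × 6 = 1651.5
  Sum = 4011.5 µg/L·hr
IV tail: 56.6/0.361 = 156.787; AUC_iv,0→∞ = 4011.5 + 156.787 = 4168.287 µg/L·hr
Trapezoidal AUC_0→7 (oral solution):
  [0→1]: (0.0+182.0)/2 × 1 = 91.0
  [1→2.5]: (182.0+177.1)/2 × 1.5 = 269.325
  [2.5→3.5]: (177.1+137.6)/2 × 1 = 157.35
  [3.5→4]: (137.6+118.4)/2 × 0.5 = 64.0
  [4→6]: (118.4+60.8)/2 × 2 = 179.2
  [6→7]: (60.8+42.8)/2 × 1 = 51.8
  Sum = 812.675 µg/L·hr
oral solution tail: 42.8/0.361 = 118.560; AUC_ev,0→∞ = 812.675 + 118.560 = 931.235 µg/L·hr
F = (AUC_ev/D_ev)/(AUC_iv/D_iv) = (931.235/40)/(4168.287/20) = 23.280875/208.41435 = 0.1117

F = 0.11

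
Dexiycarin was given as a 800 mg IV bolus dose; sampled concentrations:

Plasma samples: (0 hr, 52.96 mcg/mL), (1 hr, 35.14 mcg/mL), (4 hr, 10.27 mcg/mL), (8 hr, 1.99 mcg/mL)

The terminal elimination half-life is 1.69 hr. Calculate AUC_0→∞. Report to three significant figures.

Trapezoidal AUC_0→8:
  [0→1]: (52.96+35.14)/2 × 1 = 44.05
  [1→4]: (35.14+10.27)/2 × 3 = 68.115
  [4→8]: (10.27+1.99)/2 × 4 = 24.52
  Sum = 136.685 mcg/mL·hr
k_e = ln2 / t½ = 0.693147 / 1.69 = 0.4101 hr^-1
Extrapolated tail: C_last / k_e = 1.99 / 0.4101 = 4.852
AUC_0→∞ = 136.685 + 4.852 = 141.537 mcg/mL·hr

AUC = 142 mcg/mL·hr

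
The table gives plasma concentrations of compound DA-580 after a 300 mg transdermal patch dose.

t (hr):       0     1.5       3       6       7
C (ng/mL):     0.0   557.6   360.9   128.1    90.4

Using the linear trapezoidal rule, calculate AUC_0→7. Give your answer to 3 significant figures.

AUC = 1950 ng/mL·hr

Trapezoidal AUC_0→7:
  [0→1.5]: (0.0+557.6)/2 × 1.5 = 418.2
  [1.5→3]: (557.6+360.9)/2 × 1.5 = 688.875
  [3→6]: (360.9+128.1)/2 × 3 = 733.5
  [6→7]: (128.1+90.4)/2 × 1 = 109.25
  Sum = 1949.825 ng/mL·hr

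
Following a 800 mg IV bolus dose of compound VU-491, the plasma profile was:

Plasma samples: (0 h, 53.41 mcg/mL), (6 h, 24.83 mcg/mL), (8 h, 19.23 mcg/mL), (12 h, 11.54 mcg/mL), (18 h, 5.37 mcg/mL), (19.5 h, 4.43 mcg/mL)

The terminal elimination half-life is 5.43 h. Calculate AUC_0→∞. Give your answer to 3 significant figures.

Trapezoidal AUC_0→19.5:
  [0→6]: (53.41+24.83)/2 × 6 = 234.72
  [6→8]: (24.83+19.23)/2 × 2 = 44.06
  [8→12]: (19.23+11.54)/2 × 4 = 61.54
  [12→18]: (11.54+5.37)/2 × 6 = 50.73
  [18→19.5]: (5.37+4.43)/2 × 1.5 = 7.35
  Sum = 398.4 mcg/mL·h
k_e = ln2 / t½ = 0.693147 / 5.43 = 0.1277 h^-1
Extrapolated tail: C_last / k_e = 4.43 / 0.1277 = 34.691
AUC_0→∞ = 398.4 + 34.691 = 433.091 mcg/mL·h

AUC = 433 mcg/mL·h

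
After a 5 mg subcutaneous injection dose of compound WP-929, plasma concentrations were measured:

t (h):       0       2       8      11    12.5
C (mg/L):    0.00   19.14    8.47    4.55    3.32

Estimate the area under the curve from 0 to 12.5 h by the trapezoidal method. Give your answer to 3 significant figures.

Trapezoidal AUC_0→12.5:
  [0→2]: (0.00+19.14)/2 × 2 = 19.14
  [2→8]: (19.14+8.47)/2 × 6 = 82.83
  [8→11]: (8.47+4.55)/2 × 3 = 19.53
  [11→12.5]: (4.55+3.32)/2 × 1.5 = 5.9025
  Sum = 127.4025 mg/L·h

AUC = 127 mg/L·h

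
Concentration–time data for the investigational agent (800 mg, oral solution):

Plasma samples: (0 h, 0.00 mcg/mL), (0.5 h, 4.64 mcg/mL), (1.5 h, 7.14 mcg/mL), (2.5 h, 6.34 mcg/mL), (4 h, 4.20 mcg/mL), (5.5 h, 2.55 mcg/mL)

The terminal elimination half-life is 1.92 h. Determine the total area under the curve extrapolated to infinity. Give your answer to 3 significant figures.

Trapezoidal AUC_0→5.5:
  [0→0.5]: (0.00+4.64)/2 × 0.5 = 1.16
  [0.5→1.5]: (4.64+7.14)/2 × 1 = 5.89
  [1.5→2.5]: (7.14+6.34)/2 × 1 = 6.74
  [2.5→4]: (6.34+4.20)/2 × 1.5 = 7.905
  [4→5.5]: (4.20+2.55)/2 × 1.5 = 5.0625
  Sum = 26.7575 mcg/mL·h
k_e = ln2 / t½ = 0.693147 / 1.92 = 0.3610 h^-1
Extrapolated tail: C_last / k_e = 2.55 / 0.361 = 7.064
AUC_0→∞ = 26.7575 + 7.064 = 33.8215 mcg/mL·h

AUC = 33.8 mcg/mL·h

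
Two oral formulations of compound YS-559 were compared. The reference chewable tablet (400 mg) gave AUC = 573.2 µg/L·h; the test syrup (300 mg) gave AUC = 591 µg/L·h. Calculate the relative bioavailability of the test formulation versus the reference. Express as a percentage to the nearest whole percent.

F_rel = (AUC_test/D_test) / (AUC_ref/D_ref)
      = (591/300) / (573.2/400)
      = 1.97 / 1.433 = 1.3747 = 137.47%

F_rel = 137%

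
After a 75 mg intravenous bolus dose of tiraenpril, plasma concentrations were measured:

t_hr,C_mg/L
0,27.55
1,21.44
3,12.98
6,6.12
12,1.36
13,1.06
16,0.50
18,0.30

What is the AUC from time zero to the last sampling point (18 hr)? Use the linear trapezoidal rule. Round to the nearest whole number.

AUC = 114 mg/L·hr

Trapezoidal AUC_0→18:
  [0→1]: (27.55+21.44)/2 × 1 = 24.495
  [1→3]: (21.44+12.98)/2 × 2 = 34.42
  [3→6]: (12.98+6.12)/2 × 3 = 28.65
  [6→12]: (6.12+1.36)/2 × 6 = 22.44
  [12→13]: (1.36+1.06)/2 × 1 = 1.21
  [13→16]: (1.06+0.50)/2 × 3 = 2.34
  [16→18]: (0.50+0.30)/2 × 2 = 0.8
  Sum = 114.355 mg/L·hr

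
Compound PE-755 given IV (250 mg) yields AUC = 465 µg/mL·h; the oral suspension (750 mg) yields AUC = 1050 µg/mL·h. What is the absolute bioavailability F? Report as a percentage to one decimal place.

F = 75.3%

F = (AUC_ev / D_ev) / (AUC_iv / D_iv)
  = (1050/750) / (465/250)
  = 1.4 / 1.86 = 0.7527
  = 75.27%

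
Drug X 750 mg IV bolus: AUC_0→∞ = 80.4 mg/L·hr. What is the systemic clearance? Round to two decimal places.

CL = Dose_iv / AUC_0→∞
   = 750 / 80.4 = 9.32836 L/hr

CL = 9.33 L/hr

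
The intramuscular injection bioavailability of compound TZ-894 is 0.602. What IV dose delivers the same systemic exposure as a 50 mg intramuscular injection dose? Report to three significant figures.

D_iv = 30.1 mg

Systemic exposure from an extravascular dose = F × D_ev, so the equivalent IV dose is F × D_ev.
D_iv = F × D_ev = 0.602 × 50 = 30.1 mg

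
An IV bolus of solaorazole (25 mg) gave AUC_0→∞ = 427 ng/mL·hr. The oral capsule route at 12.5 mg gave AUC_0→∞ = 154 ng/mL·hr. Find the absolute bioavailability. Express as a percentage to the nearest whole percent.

F = (AUC_ev / D_ev) / (AUC_iv / D_iv)
  = (154/12.5) / (427/25)
  = 12.32 / 17.08 = 0.7213
  = 72.13%

F = 72%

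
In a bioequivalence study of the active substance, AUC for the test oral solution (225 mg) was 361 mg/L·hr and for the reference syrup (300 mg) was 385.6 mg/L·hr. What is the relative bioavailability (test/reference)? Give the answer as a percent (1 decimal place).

F_rel = (AUC_test/D_test) / (AUC_ref/D_ref)
      = (361/225) / (385.6/300)
      = 1.60444 / 1.28533 = 1.2483 = 124.83%

F_rel = 124.8%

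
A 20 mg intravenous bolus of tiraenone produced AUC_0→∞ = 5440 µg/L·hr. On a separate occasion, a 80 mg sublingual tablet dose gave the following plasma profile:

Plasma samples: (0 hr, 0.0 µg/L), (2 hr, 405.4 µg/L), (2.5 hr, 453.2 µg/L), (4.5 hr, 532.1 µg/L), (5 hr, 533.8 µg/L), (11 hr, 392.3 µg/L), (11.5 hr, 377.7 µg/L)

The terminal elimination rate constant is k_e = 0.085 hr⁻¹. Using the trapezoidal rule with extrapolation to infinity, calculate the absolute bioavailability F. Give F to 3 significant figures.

F = 0.427

Trapezoidal AUC_0→11.5 (sublingual tablet):
  [0→2]: (0.0+405.4)/2 × 2 = 405.4
  [2→2.5]: (405.4+453.2)/2 × 0.5 = 214.65
  [2.5→4.5]: (453.2+532.1)/2 × 2 = 985.3
  [4.5→5]: (532.1+533.8)/2 × 0.5 = 266.475
  [5→11]: (533.8+392.3)/2 × 6 = 2778.3
  [11→11.5]: (392.3+377.7)/2 × 0.5 = 192.5
  Sum = 4842.625 µg/L·hr
Tail: C_last/k_e = 377.7/0.085 = 4443.529
AUC_0→∞ (sublingual tablet) = 4842.625 + 4443.529 = 9286.154 µg/L·hr
F = (AUC_ev/D_ev)/(AUC_iv/D_iv) = (9286.154/80)/(5440/20) = 116.077/272 = 0.4268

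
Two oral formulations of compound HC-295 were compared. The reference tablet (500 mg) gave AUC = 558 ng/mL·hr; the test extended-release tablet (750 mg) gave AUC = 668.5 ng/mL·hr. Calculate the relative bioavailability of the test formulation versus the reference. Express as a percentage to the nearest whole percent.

F_rel = 80%

F_rel = (AUC_test/D_test) / (AUC_ref/D_ref)
      = (668.5/750) / (558/500)
      = 0.891333 / 1.116 = 0.7987 = 79.87%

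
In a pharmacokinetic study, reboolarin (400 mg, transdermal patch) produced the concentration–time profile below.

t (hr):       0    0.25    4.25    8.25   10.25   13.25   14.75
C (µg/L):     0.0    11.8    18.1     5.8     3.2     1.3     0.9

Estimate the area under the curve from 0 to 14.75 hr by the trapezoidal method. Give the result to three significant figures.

Trapezoidal AUC_0→14.75:
  [0→0.25]: (0.0+11.8)/2 × 0.25 = 1.475
  [0.25→4.25]: (11.8+18.1)/2 × 4 = 59.8
  [4.25→8.25]: (18.1+5.8)/2 × 4 = 47.8
  [8.25→10.25]: (5.8+3.2)/2 × 2 = 9.0
  [10.25→13.25]: (3.2+1.3)/2 × 3 = 6.75
  [13.25→14.75]: (1.3+0.9)/2 × 1.5 = 1.65
  Sum = 126.475 µg/L·hr

AUC = 126 µg/L·hr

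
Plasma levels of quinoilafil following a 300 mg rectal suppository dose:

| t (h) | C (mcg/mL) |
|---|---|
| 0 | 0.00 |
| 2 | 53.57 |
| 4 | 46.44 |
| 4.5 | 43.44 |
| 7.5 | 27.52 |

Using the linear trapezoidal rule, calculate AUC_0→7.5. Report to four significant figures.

AUC = 282.5 mcg/mL·h

Trapezoidal AUC_0→7.5:
  [0→2]: (0.00+53.57)/2 × 2 = 53.57
  [2→4]: (53.57+46.44)/2 × 2 = 100.01
  [4→4.5]: (46.44+43.44)/2 × 0.5 = 22.47
  [4.5→7.5]: (43.44+27.52)/2 × 3 = 106.44
  Sum = 282.49 mcg/mL·h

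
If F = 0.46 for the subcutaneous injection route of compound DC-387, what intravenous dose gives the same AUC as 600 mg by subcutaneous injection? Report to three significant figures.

D_iv = 276 mg

Systemic exposure from an extravascular dose = F × D_ev, so the equivalent IV dose is F × D_ev.
D_iv = F × D_ev = 0.46 × 600 = 276 mg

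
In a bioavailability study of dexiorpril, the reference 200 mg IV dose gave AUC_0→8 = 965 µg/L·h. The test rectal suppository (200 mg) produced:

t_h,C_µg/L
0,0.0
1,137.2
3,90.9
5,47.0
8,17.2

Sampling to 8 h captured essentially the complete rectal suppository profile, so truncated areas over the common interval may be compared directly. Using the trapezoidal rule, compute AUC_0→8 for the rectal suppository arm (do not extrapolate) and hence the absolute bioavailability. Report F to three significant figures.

F = 0.550

Trapezoidal AUC_0→8 (rectal suppository):
  [0→1]: (0.0+137.2)/2 × 1 = 68.6
  [1→3]: (137.2+90.9)/2 × 2 = 228.1
  [3→5]: (90.9+47.0)/2 × 2 = 137.9
  [5→8]: (47.0+17.2)/2 × 3 = 96.3
  Sum = 530.9 µg/L·h
F = (AUC_ev/D_ev)/(AUC_iv/D_iv) = (530.9/200)/(965/200) = 2.6545/4.825 = 0.5502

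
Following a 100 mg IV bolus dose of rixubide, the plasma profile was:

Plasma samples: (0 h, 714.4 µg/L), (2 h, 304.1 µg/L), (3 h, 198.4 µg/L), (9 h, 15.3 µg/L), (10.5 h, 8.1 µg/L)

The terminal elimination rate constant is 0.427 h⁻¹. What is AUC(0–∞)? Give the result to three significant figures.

Trapezoidal AUC_0→10.5:
  [0→2]: (714.4+304.1)/2 × 2 = 1018.5
  [2→3]: (304.1+198.4)/2 × 1 = 251.25
  [3→9]: (198.4+15.3)/2 × 6 = 641.1
  [9→10.5]: (15.3+8.1)/2 × 1.5 = 17.55
  Sum = 1928.4 µg/L·h
Extrapolated tail: C_last / k_e = 8.1 / 0.427 = 18.970
AUC_0→∞ = 1928.4 + 18.970 = 1947.37 µg/L·h

AUC = 1950 µg/L·h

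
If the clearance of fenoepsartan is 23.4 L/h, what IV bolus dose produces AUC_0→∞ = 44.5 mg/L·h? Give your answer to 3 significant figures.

Dose = 1040 mg

Dose_iv = CL × AUC_0→∞
     = 23.4 × 44.5 = 1041.3 mg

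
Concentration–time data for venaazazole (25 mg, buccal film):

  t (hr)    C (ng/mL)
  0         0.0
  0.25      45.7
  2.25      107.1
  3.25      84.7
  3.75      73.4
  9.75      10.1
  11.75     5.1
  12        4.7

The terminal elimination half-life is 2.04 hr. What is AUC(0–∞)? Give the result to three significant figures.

AUC = 575 ng/mL·hr

Trapezoidal AUC_0→12:
  [0→0.25]: (0.0+45.7)/2 × 0.25 = 5.7125
  [0.25→2.25]: (45.7+107.1)/2 × 2 = 152.8
  [2.25→3.25]: (107.1+84.7)/2 × 1 = 95.9
  [3.25→3.75]: (84.7+73.4)/2 × 0.5 = 39.525
  [3.75→9.75]: (73.4+10.1)/2 × 6 = 250.5
  [9.75→11.75]: (10.1+5.1)/2 × 2 = 15.2
  [11.75→12]: (5.1+4.7)/2 × 0.25 = 1.225
  Sum = 560.8625 ng/mL·hr
k_e = ln2 / t½ = 0.693147 / 2.04 = 0.3398 hr^-1
Extrapolated tail: C_last / k_e = 4.7 / 0.3398 = 13.832
AUC_0→∞ = 560.8625 + 13.832 = 574.6945 ng/mL·hr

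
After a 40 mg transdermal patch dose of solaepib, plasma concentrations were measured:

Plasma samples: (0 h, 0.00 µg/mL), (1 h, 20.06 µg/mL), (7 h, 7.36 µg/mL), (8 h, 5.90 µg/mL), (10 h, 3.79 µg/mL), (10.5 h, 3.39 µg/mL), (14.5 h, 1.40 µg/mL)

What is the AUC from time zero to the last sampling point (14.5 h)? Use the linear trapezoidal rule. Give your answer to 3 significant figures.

AUC = 120 µg/mL·h

Trapezoidal AUC_0→14.5:
  [0→1]: (0.00+20.06)/2 × 1 = 10.03
  [1→7]: (20.06+7.36)/2 × 6 = 82.26
  [7→8]: (7.36+5.90)/2 × 1 = 6.63
  [8→10]: (5.90+3.79)/2 × 2 = 9.69
  [10→10.5]: (3.79+3.39)/2 × 0.5 = 1.795
  [10.5→14.5]: (3.39+1.40)/2 × 4 = 9.58
  Sum = 119.985 µg/mL·h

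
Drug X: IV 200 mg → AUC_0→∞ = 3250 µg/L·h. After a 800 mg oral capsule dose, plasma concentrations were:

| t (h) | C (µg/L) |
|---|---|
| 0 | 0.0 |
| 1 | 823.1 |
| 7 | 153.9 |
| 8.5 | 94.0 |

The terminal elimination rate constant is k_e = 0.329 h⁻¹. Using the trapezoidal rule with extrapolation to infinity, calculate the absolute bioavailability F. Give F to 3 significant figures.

Trapezoidal AUC_0→8.5 (oral capsule):
  [0→1]: (0.0+823.1)/2 × 1 = 411.55
  [1→7]: (823.1+153.9)/2 × 6 = 2931.0
  [7→8.5]: (153.9+94.0)/2 × 1.5 = 185.925
  Sum = 3528.475 µg/L·h
Tail: C_last/k_e = 94.0/0.329 = 285.714
AUC_0→∞ (oral capsule) = 3528.475 + 285.714 = 3814.189 µg/L·h
F = (AUC_ev/D_ev)/(AUC_iv/D_iv) = (3814.189/800)/(3250/200) = 4.76774/16.25 = 0.2934

F = 0.293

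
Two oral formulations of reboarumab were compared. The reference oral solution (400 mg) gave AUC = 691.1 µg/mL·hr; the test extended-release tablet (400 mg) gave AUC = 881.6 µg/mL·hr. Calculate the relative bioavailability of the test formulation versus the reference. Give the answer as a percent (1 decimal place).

F_rel = 127.6%

F_rel = (AUC_test/D_test) / (AUC_ref/D_ref)
      = (881.6/400) / (691.1/400)
      = 2.204 / 1.72775 = 1.2756 = 127.56%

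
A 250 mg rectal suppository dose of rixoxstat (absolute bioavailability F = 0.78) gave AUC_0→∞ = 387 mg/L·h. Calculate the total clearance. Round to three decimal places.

CL = 0.504 L/h

CL = F × Dose / AUC_0→∞
   = 0.78 × 250 / 387 = 0.503876 L/h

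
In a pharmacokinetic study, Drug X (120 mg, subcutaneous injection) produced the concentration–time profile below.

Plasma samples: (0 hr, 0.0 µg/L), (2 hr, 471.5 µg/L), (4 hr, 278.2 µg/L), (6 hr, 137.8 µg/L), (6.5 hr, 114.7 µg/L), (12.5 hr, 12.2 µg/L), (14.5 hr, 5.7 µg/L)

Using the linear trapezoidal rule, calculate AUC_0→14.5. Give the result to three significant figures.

AUC = 2100 µg/L·hr

Trapezoidal AUC_0→14.5:
  [0→2]: (0.0+471.5)/2 × 2 = 471.5
  [2→4]: (471.5+278.2)/2 × 2 = 749.7
  [4→6]: (278.2+137.8)/2 × 2 = 416.0
  [6→6.5]: (137.8+114.7)/2 × 0.5 = 63.125
  [6.5→12.5]: (114.7+12.2)/2 × 6 = 380.7
  [12.5→14.5]: (12.2+5.7)/2 × 2 = 17.9
  Sum = 2098.925 µg/L·hr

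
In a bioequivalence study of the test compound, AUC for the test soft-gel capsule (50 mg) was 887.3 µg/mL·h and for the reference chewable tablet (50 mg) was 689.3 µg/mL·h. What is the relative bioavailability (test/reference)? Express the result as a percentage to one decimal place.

F_rel = (AUC_test/D_test) / (AUC_ref/D_ref)
      = (887.3/50) / (689.3/50)
      = 17.746 / 13.786 = 1.2872 = 128.72%

F_rel = 128.7%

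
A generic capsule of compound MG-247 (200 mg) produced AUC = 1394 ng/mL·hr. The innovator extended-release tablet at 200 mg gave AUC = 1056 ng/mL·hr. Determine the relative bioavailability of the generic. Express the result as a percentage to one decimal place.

F_rel = 132.0%

F_rel = (AUC_test/D_test) / (AUC_ref/D_ref)
      = (1394/200) / (1056/200)
      = 6.97 / 5.28 = 1.3201 = 132.01%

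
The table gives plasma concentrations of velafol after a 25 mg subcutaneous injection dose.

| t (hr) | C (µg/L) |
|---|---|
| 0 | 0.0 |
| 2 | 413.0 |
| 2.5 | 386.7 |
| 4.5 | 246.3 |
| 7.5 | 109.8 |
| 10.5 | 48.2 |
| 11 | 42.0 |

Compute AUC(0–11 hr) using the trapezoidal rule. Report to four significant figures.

Trapezoidal AUC_0→11:
  [0→2]: (0.0+413.0)/2 × 2 = 413.0
  [2→2.5]: (413.0+386.7)/2 × 0.5 = 199.925
  [2.5→4.5]: (386.7+246.3)/2 × 2 = 633.0
  [4.5→7.5]: (246.3+109.8)/2 × 3 = 534.15
  [7.5→10.5]: (109.8+48.2)/2 × 3 = 237.0
  [10.5→11]: (48.2+42.0)/2 × 0.5 = 22.55
  Sum = 2039.625 µg/L·hr

AUC = 2040 µg/L·hr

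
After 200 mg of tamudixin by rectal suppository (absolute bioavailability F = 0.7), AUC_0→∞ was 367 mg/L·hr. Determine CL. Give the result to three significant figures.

CL = 0.381 L/hr

CL = F × Dose / AUC_0→∞
   = 0.7 × 200 / 367 = 0.381471 L/hr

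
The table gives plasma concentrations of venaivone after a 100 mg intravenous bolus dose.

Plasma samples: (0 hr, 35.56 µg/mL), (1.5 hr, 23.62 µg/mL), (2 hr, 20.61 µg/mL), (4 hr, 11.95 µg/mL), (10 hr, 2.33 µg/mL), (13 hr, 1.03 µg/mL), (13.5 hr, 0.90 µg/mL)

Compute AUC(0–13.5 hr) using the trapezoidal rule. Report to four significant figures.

AUC = 136.4 µg/mL·hr

Trapezoidal AUC_0→13.5:
  [0→1.5]: (35.56+23.62)/2 × 1.5 = 44.385
  [1.5→2]: (23.62+20.61)/2 × 0.5 = 11.0575
  [2→4]: (20.61+11.95)/2 × 2 = 32.56
  [4→10]: (11.95+2.33)/2 × 6 = 42.84
  [10→13]: (2.33+1.03)/2 × 3 = 5.04
  [13→13.5]: (1.03+0.90)/2 × 0.5 = 0.4825
  Sum = 136.365 µg/mL·hr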